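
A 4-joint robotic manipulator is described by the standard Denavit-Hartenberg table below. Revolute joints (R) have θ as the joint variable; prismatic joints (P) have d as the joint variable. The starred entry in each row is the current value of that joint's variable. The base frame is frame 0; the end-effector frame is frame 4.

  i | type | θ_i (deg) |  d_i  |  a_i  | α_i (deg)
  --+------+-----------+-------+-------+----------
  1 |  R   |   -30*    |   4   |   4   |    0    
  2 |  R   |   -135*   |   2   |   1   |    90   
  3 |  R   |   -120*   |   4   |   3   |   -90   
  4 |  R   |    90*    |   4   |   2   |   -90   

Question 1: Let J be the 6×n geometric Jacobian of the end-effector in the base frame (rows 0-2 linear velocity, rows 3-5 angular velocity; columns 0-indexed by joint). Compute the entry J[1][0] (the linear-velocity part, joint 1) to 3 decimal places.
0.083

axis z_0 = ẑ; lever o_n−o_0 = (0.0834,-0.8353,1.4019)
cross product → J_v[:, 0] = (0.8353,0.0834,-0.0000)
J_ω[:, 0] = z_0
entry J[1][0] = 0.0834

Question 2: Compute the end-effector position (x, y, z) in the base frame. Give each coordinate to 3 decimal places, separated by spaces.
0.083 -0.835 1.402

after link 1: o_1 = (3.4641, -2.0000, 4.0000)
after link 2: o_2 = (2.4982, -2.2588, 6.0000)
after link 3: o_3 = (2.9118, 1.9931, 3.4019)
after link 4: o_4 = (0.0834, -0.8353, 1.4019)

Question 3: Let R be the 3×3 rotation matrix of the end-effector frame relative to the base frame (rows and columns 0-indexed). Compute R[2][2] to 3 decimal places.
End-effector z-axis (col 2 of R) = (-0.4830,-0.1294,0.8660)
R[2][2] = 0.8660

0.866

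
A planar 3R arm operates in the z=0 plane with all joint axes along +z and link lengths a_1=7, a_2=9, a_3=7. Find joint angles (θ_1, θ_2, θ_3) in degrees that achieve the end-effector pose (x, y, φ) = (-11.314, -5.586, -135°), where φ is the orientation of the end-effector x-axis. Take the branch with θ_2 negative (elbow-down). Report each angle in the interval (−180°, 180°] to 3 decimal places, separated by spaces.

wrist centre = target − a_3·(cos φ, sin φ) = (-6.3643, -0.6363)
cos θ_2 = (40.9085−7²−9²)/(2·7·9) = -0.7071; θ_2 = -134.9974° (elbow-down)
β = atan2(-0.6363,-6.3643) = -174.2909°; ψ = atan2(-6.3642,0.6363) = -84.2903°
θ_1 = β − ψ = -90.0006°
θ_3 = φ − θ_1 − θ_2 = 89.9981° (wrapped to (-180°,180°])

-90.001 -134.997 89.998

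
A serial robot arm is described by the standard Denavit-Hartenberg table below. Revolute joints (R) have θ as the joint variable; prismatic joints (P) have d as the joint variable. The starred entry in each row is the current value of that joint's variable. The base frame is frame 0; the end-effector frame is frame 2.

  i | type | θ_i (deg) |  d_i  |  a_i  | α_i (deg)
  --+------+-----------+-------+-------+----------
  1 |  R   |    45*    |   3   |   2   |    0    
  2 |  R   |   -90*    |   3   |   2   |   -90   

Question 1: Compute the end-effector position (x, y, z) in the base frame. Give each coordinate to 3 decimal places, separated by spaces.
after link 1: o_1 = (1.4142, 1.4142, 3.0000)
after link 2: o_2 = (2.8284, -0.0000, 6.0000)

2.828 -0.000 6.000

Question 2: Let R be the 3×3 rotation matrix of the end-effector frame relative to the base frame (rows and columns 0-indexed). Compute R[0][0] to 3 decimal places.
0.707

End-effector x-axis (col 0 of R) = (0.7071,-0.7071,0.0000)
R[0][0] = 0.7071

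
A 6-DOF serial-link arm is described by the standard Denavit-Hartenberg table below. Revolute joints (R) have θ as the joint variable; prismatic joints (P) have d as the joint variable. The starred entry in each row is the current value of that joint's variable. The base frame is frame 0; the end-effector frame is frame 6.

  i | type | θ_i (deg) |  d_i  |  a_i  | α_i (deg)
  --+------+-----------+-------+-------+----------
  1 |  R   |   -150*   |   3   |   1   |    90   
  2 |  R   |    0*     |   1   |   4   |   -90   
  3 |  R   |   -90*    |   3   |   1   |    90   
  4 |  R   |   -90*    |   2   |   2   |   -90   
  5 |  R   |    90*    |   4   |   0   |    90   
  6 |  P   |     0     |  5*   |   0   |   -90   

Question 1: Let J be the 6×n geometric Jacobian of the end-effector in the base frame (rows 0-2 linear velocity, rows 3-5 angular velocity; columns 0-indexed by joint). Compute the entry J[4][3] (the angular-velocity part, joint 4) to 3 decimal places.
axis z_3 = (0.8660,0.5000,0.0000); lever o_n−o_3 = (-0.2679,4.4641,-7.0000)
cross product → J_v[:, 3] = (-3.5000,6.0622,4.0000)
J_ω[:, 3] = z_3
entry J[4][3] = 0.5000

0.500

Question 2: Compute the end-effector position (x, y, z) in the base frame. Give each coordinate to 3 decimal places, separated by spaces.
after link 1: o_1 = (-0.8660, -0.5000, 3.0000)
after link 2: o_2 = (-4.8301, -1.6340, 3.0000)
after link 3: o_3 = (-5.3301, -0.7679, 6.0000)
after link 4: o_4 = (-3.5981, 0.2321, 4.0000)
after link 5: o_5 = (-5.5981, 3.6962, 4.0000)
after link 6: o_6 = (-5.5981, 3.6962, -1.0000)

-5.598 3.696 -1.000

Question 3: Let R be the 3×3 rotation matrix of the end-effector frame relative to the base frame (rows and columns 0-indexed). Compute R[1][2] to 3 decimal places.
End-effector z-axis (col 2 of R) = (-0.5000,0.8660,0.0000)
R[1][2] = 0.8660

0.866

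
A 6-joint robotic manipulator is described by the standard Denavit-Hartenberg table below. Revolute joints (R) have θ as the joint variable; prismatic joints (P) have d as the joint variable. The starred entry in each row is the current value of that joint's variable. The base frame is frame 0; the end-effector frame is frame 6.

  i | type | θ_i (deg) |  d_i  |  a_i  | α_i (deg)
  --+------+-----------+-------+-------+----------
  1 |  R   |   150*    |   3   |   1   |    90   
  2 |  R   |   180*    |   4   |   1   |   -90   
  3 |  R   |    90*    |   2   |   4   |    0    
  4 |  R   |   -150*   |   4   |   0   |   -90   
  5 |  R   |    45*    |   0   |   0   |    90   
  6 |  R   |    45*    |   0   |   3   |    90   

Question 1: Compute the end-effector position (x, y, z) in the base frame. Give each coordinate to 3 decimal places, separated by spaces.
2.360 -1.087 -1.500

after link 1: o_1 = (-0.8660, 0.5000, 3.0000)
after link 2: o_2 = (2.0000, 3.4641, 3.0000)
after link 3: o_3 = (0.0000, -0.0000, 1.0000)
after link 4: o_4 = (0.0000, 0.0000, -3.0000)
after link 5: o_5 = (0.0000, 0.0000, -3.0000)
after link 6: o_6 = (2.3597, -1.0871, -1.5000)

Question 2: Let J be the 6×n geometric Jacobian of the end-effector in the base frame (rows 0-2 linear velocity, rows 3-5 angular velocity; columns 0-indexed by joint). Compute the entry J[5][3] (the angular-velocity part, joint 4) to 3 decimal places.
-1.000

axis z_3 = (0.0000,0.0000,-1.0000); lever o_n−o_3 = (2.3597,-1.0871,-2.5000)
cross product → J_v[:, 3] = (-1.0871,-2.3597,-0.0000)
J_ω[:, 3] = z_3
entry J[5][3] = -1.0000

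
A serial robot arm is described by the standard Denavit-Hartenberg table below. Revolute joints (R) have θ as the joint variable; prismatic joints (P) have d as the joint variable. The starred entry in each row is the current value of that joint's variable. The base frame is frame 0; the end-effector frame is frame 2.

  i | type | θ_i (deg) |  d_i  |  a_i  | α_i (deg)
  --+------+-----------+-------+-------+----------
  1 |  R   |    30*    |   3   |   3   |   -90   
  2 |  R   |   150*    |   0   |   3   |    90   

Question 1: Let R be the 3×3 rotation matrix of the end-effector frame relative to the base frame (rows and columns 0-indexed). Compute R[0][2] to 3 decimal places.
End-effector z-axis (col 2 of R) = (0.4330,0.2500,-0.8660)
R[0][2] = 0.4330

0.433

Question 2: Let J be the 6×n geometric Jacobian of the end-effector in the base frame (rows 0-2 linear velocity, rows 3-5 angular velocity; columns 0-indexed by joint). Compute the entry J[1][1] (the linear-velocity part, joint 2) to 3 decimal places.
-0.750

axis z_1 = (-0.5000,0.8660,0.0000); lever o_n−o_1 = (-2.2500,-1.2990,-1.5000)
cross product → J_v[:, 1] = (-1.2990,-0.7500,2.5981)
J_ω[:, 1] = z_1
entry J[1][1] = -0.7500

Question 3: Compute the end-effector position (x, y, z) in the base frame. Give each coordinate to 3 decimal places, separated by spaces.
after link 1: o_1 = (2.5981, 1.5000, 3.0000)
after link 2: o_2 = (0.3481, 0.2010, 1.5000)

0.348 0.201 1.500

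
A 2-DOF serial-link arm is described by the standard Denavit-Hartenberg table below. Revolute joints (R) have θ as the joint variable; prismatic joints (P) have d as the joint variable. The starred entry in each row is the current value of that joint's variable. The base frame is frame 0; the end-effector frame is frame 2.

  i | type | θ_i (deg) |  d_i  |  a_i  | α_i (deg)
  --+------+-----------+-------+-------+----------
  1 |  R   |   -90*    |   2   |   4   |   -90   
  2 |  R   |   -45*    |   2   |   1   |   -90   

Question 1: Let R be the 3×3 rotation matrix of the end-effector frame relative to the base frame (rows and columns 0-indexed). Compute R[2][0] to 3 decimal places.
0.707

End-effector x-axis (col 0 of R) = (0.0000,-0.7071,0.7071)
R[2][0] = 0.7071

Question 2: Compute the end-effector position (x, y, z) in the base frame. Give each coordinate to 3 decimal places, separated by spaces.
after link 1: o_1 = (0.0000, -4.0000, 2.0000)
after link 2: o_2 = (2.0000, -4.7071, 2.7071)

2.000 -4.707 2.707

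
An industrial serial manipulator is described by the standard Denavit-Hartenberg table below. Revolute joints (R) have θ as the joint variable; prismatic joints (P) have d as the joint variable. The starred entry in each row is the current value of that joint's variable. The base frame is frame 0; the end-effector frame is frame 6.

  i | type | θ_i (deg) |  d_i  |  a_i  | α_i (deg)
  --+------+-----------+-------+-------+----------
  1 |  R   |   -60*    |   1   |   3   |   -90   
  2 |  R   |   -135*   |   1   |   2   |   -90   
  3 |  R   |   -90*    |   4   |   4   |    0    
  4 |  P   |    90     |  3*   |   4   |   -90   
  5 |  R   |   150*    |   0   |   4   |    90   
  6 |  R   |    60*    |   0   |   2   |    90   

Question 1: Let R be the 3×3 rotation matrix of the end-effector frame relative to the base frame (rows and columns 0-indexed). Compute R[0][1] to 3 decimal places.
End-effector y-axis (col 1 of R) = (-0.4830,0.8365,-0.2588)
R[0][1] = -0.4830

-0.483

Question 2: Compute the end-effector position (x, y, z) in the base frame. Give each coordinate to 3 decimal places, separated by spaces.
5.331 -2.697 5.363

after link 1: o_1 = (1.5000, -2.5981, 1.0000)
after link 2: o_2 = (1.6589, -0.8733, 2.4142)
after link 3: o_3 = (6.5372, -1.3228, 5.2426)
after link 4: o_4 = (6.1837, -0.7104, 10.1924)
after link 5: o_5 = (6.7013, -1.6070, 6.3287)
after link 6: o_6 = (5.3307, -2.6972, 5.3628)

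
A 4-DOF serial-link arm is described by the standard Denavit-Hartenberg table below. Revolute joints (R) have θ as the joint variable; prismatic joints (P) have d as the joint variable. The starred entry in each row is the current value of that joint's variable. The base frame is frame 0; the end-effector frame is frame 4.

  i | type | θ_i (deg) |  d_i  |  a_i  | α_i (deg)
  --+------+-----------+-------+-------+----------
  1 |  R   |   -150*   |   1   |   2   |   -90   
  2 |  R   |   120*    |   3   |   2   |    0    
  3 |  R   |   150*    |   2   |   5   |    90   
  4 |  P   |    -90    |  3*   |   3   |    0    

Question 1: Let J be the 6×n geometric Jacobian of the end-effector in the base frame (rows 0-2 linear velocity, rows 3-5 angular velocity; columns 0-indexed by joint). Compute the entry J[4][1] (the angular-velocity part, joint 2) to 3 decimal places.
axis z_1 = (0.5000,-0.8660,0.0000); lever o_n−o_1 = (4.4641,0.2679,3.2679)
cross product → J_v[:, 1] = (-2.8301,-1.6340,4.0000)
J_ω[:, 1] = z_1
entry J[4][1] = -0.8660

-0.866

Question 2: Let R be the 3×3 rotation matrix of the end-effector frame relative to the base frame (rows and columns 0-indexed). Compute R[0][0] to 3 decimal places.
End-effector x-axis (col 0 of R) = (-0.5000,0.8660,-0.0000)
R[0][0] = -0.5000

-0.500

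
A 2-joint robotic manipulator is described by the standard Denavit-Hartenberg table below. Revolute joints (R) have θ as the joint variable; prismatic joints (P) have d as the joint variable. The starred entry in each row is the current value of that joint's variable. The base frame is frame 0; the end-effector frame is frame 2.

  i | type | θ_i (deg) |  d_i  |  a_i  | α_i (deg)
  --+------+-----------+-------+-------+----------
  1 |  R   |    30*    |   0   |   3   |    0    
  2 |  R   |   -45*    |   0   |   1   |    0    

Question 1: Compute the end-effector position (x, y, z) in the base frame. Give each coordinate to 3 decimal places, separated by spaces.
3.564 1.241 0.000

after link 1: o_1 = (2.5981, 1.5000, 0.0000)
after link 2: o_2 = (3.5640, 1.2412, 0.0000)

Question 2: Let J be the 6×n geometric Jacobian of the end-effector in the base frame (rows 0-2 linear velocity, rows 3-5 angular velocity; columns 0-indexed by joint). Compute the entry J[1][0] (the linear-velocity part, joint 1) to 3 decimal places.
axis z_0 = ẑ; lever o_n−o_0 = (3.5640,1.2412,0.0000)
cross product → J_v[:, 0] = (-1.2412,3.5640,0.0000)
J_ω[:, 0] = z_0
entry J[1][0] = 3.5640

3.564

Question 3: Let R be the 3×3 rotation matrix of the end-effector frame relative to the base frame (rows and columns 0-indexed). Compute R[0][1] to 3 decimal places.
0.259

End-effector y-axis (col 1 of R) = (0.2588,0.9659,0.0000)
R[0][1] = 0.2588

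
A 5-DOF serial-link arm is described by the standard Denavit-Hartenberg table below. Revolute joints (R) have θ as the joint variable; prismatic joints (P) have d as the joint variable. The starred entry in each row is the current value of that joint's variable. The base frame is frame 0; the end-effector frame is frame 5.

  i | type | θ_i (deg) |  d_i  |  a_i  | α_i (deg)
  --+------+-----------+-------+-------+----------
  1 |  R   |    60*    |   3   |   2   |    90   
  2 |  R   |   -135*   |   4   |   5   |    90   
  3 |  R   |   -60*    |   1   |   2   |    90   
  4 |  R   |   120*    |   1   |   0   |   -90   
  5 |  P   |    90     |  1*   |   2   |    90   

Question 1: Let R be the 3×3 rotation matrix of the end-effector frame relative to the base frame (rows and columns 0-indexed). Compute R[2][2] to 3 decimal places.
0.789

End-effector z-axis (col 2 of R) = (0.1572,-0.5937,0.7891)
R[2][2] = 0.7891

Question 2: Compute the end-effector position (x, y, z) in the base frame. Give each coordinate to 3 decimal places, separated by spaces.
1.595 -4.273 -1.195

after link 1: o_1 = (1.0000, 1.7321, 3.0000)
after link 2: o_2 = (2.6963, -3.3298, -0.5355)
after link 3: o_3 = (0.4892, -3.6885, -0.5355)
after link 4: o_4 = (0.3624, -2.9082, 0.0768)
after link 5: o_5 = (1.5954, -4.2725, -1.1953)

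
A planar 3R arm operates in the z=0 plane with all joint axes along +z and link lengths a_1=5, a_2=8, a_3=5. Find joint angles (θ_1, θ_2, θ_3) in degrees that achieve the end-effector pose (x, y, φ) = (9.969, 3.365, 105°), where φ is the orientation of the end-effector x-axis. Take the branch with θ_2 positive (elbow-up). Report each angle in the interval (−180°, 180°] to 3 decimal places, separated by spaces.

wrist centre = target − a_3·(cos φ, sin φ) = (11.2631, -1.4646)
cos θ_2 = (129.0025−5²−8²)/(2·5·8) = 0.5000; θ_2 = 59.9980° (elbow-up)
β = atan2(-1.4646,11.2631) = -7.4090°; ψ = atan2(6.9281,9.0002) = 37.5878°
θ_1 = β − ψ = -44.9968°
θ_3 = φ − θ_1 − θ_2 = 89.9988° (wrapped to (-180°,180°])

-44.997 59.998 89.999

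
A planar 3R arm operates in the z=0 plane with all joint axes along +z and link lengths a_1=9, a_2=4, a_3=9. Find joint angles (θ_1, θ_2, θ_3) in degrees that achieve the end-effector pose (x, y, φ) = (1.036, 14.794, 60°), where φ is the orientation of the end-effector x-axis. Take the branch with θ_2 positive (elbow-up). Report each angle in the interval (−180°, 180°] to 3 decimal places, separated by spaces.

90.000 120.004 -150.004

wrist centre = target − a_3·(cos φ, sin φ) = (-3.4640, 6.9998)
cos θ_2 = (60.9961−9²−4²)/(2·9·4) = -0.5001; θ_2 = 120.0036° (elbow-up)
β = atan2(6.9998,-3.4640) = 116.3296°; ψ = atan2(3.4640,6.9998) = 26.3294°
θ_1 = β − ψ = 90.0002°
θ_3 = φ − θ_1 − θ_2 = -150.0038° (wrapped to (-180°,180°])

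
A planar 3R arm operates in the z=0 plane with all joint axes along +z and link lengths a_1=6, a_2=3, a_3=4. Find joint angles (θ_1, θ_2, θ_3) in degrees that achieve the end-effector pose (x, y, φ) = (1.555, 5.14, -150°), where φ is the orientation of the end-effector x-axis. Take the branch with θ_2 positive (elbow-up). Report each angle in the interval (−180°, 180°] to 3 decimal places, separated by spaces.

wrist centre = target − a_3·(cos φ, sin φ) = (5.0191, 7.1400)
cos θ_2 = (76.1710−6²−3²)/(2·6·3) = 0.8659; θ_2 = 30.0189° (elbow-up)
β = atan2(7.1400,5.0191) = 54.8945°; ψ = atan2(1.5009,8.5976) = 9.9022°
θ_1 = β − ψ = 44.9923°
θ_3 = φ − θ_1 − θ_2 = 134.9888° (wrapped to (-180°,180°])

44.992 30.019 134.989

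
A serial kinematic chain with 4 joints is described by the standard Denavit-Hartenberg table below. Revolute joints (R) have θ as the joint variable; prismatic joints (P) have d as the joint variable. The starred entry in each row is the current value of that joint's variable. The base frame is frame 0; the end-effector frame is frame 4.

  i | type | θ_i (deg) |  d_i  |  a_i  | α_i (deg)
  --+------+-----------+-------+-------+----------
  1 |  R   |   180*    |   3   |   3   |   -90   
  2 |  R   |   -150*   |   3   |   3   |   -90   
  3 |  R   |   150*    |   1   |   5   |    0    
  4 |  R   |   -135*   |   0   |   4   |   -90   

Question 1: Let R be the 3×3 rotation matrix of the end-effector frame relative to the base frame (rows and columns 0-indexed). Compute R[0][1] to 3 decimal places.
End-effector y-axis (col 1 of R) = (0.5000,0.0000,-0.8660)
R[0][1] = 0.5000

0.500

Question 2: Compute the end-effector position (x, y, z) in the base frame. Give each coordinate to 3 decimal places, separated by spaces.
-1.306 0.535 5.133

after link 1: o_1 = (-3.0000, 0.0000, 3.0000)
after link 2: o_2 = (-0.4019, -3.0000, 4.5000)
after link 3: o_3 = (-4.6519, -0.5000, 3.2010)
after link 4: o_4 = (-1.3059, 0.5353, 5.1328)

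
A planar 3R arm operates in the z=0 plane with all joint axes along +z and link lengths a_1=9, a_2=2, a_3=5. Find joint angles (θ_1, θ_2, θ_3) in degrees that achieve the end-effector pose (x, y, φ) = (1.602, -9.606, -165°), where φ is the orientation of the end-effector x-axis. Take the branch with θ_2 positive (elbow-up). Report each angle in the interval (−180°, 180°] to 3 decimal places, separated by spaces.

-60.002 45.005 -150.003

wrist centre = target − a_3·(cos φ, sin φ) = (6.4316, -8.3119)
cos θ_2 = (110.4536−9²−2²)/(2·9·2) = 0.7070; θ_2 = 45.0050° (elbow-up)
β = atan2(-8.3119,6.4316) = -52.2678°; ψ = atan2(1.4143,10.4141) = 7.7340°
θ_1 = β − ψ = -60.0018°
θ_3 = φ − θ_1 − θ_2 = -150.0032° (wrapped to (-180°,180°])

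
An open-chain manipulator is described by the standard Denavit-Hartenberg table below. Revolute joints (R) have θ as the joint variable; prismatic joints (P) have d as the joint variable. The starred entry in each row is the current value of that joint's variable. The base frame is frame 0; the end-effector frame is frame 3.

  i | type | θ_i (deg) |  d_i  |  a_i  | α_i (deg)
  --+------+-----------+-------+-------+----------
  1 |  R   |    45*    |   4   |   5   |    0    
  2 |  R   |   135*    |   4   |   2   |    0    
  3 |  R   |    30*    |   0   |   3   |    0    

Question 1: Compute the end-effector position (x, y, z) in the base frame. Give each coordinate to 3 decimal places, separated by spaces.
after link 1: o_1 = (3.5355, 3.5355, 4.0000)
after link 2: o_2 = (1.5355, 3.5355, 8.0000)
after link 3: o_3 = (-1.0625, 2.0355, 8.0000)

-1.063 2.036 8.000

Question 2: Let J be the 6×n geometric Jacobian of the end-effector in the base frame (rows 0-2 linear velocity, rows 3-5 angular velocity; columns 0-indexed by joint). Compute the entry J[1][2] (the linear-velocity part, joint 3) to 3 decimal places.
-2.598

axis z_2 = (0.0000,0.0000,1.0000); lever o_n−o_2 = (-2.5981,-1.5000,0.0000)
cross product → J_v[:, 2] = (1.5000,-2.5981,0.0000)
J_ω[:, 2] = z_2
entry J[1][2] = -2.5981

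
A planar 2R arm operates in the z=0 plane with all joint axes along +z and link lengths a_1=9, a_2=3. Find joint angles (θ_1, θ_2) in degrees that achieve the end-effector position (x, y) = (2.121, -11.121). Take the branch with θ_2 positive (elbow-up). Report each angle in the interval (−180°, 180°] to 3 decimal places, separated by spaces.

-90.004 45.013

cos θ_2 = (128.1753−9²−3²)/(2·9·3) = 0.7069; θ_2 = 45.0127° (elbow-up)
β = atan2(-11.1210,2.1210) = -79.2022°; ψ = atan2(2.1218,11.1208) = 10.8019°
θ_1 = β − ψ = -90.0041°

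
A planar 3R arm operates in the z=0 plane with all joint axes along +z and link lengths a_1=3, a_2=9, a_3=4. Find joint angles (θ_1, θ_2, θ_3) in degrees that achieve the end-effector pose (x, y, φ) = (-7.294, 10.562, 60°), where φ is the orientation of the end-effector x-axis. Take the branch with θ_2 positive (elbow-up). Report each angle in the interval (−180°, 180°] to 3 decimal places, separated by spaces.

119.989 30.014 -90.003

wrist centre = target − a_3·(cos φ, sin φ) = (-9.2940, 7.0979)
cos θ_2 = (136.7586−3²−9²)/(2·3·9) = 0.8659; θ_2 = 30.0144° (elbow-up)
β = atan2(7.0979,-9.2940) = 142.6308°; ψ = atan2(4.5020,10.7931) = 22.6417°
θ_1 = β − ψ = 119.9890°
θ_3 = φ − θ_1 − θ_2 = -90.0034° (wrapped to (-180°,180°])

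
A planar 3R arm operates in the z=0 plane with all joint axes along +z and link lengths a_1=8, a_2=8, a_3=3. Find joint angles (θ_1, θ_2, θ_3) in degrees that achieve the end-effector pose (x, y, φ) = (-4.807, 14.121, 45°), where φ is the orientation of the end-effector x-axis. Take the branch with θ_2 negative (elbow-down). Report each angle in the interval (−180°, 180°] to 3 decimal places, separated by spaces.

150.003 -60.003 -45.000

wrist centre = target − a_3·(cos φ, sin φ) = (-6.9283, 11.9997)
cos θ_2 = (191.9939−8²−8²)/(2·8·8) = 0.5000; θ_2 = -60.0031° (elbow-down)
β = atan2(11.9997,-6.9283) = 120.0011°; ψ = atan2(-6.9284,11.9996) = -30.0016°
θ_1 = β − ψ = 150.0026°
θ_3 = φ − θ_1 − θ_2 = -44.9995° (wrapped to (-180°,180°])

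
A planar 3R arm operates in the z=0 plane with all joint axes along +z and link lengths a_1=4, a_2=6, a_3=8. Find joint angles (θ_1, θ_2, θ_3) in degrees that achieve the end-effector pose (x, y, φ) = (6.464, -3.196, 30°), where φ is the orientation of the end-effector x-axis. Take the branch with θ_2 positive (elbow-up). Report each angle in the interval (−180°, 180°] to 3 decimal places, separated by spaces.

wrist centre = target − a_3·(cos φ, sin φ) = (-0.4642, -7.1960)
cos θ_2 = (51.9979−4²−6²)/(2·4·6) = -0.0000; θ_2 = 90.0025° (elbow-up)
β = atan2(-7.1960,-0.4642) = -93.6910°; ψ = atan2(6.0000,3.9997) = 56.3117°
θ_1 = β − ψ = -150.0026°
θ_3 = φ − θ_1 − θ_2 = 90.0001° (wrapped to (-180°,180°])

-150.003 90.003 90.000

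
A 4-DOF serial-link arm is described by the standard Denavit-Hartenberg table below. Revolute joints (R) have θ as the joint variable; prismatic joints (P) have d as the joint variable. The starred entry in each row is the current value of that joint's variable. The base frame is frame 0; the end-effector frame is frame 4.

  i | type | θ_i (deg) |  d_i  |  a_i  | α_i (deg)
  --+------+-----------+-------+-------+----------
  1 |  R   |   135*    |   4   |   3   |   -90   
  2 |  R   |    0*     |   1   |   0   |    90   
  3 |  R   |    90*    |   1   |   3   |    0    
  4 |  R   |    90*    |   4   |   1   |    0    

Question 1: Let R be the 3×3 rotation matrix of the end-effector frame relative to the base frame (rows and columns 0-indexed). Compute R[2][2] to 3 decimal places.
1.000

End-effector z-axis (col 2 of R) = (0.0000,0.0000,1.0000)
R[2][2] = 1.0000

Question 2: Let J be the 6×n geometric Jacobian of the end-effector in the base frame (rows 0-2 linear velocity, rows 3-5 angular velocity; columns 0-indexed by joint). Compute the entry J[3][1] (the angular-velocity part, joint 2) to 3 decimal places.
axis z_1 = (-0.7071,-0.7071,0.0000); lever o_n−o_1 = (-2.1213,-3.5355,5.0000)
cross product → J_v[:, 1] = (-3.5355,3.5355,1.0000)
J_ω[:, 1] = z_1
entry J[3][1] = -0.7071

-0.707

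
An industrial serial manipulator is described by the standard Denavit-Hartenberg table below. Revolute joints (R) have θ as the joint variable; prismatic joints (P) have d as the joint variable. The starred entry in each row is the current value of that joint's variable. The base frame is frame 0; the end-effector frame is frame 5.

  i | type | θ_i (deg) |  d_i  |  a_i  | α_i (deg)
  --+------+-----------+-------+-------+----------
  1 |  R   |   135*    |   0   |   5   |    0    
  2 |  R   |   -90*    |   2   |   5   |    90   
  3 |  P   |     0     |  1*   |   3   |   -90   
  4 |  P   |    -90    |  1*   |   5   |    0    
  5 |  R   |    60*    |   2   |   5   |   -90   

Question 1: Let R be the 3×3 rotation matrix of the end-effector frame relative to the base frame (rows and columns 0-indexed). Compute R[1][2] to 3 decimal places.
0.966

End-effector z-axis (col 2 of R) = (-0.2588,0.9659,0.0000)
R[1][2] = 0.9659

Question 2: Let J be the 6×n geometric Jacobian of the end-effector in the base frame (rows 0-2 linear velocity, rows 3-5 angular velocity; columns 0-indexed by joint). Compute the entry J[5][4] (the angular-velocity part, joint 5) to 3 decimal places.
1.000

axis z_4 = (0.0000,0.0000,1.0000); lever o_n−o_4 = (4.8296,1.2941,2.0000)
cross product → J_v[:, 4] = (-1.2941,4.8296,0.0000)
J_ω[:, 4] = z_4
entry J[5][4] = 1.0000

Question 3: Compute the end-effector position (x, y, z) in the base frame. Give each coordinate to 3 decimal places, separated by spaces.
after link 1: o_1 = (-3.5355, 3.5355, 0.0000)
after link 2: o_2 = (0.0000, 7.0711, 2.0000)
after link 3: o_3 = (2.8284, 8.4853, 2.0000)
after link 4: o_4 = (6.3640, 4.9497, 3.0000)
after link 5: o_5 = (11.1936, 6.2438, 5.0000)

11.194 6.244 5.000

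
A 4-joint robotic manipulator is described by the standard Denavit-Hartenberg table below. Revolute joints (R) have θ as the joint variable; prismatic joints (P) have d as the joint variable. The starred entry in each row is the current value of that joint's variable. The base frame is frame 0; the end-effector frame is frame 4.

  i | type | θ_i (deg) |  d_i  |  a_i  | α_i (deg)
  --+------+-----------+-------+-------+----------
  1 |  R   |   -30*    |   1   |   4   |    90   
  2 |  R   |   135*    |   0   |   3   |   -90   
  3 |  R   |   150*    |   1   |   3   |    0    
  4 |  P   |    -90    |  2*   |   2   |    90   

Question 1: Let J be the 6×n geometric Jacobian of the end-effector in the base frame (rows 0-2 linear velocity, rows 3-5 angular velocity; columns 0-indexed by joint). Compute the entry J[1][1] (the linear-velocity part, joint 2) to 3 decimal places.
axis z_1 = (-0.5000,-0.8660,0.0000); lever o_n−o_1 = (-1.0796,4.3554,-1.1300)
cross product → J_v[:, 1] = (0.9786,-0.5650,-3.1126)
J_ω[:, 1] = z_1
entry J[1][1] = -0.5650

-0.565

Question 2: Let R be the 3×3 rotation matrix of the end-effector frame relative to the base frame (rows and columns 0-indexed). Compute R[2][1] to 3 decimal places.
End-effector y-axis (col 1 of R) = (-0.6124,0.3536,-0.7071)
R[2][1] = -0.7071

-0.707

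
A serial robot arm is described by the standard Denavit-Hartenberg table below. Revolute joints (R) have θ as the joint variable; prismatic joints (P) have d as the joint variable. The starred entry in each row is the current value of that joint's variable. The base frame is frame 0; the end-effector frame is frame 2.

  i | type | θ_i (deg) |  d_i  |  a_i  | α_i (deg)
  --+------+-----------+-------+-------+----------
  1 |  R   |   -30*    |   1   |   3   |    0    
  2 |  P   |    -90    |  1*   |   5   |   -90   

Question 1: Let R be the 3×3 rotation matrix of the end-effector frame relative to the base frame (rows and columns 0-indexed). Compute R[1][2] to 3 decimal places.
-0.500

End-effector z-axis (col 2 of R) = (0.8660,-0.5000,0.0000)
R[1][2] = -0.5000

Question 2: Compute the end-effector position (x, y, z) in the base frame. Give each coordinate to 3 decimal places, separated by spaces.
after link 1: o_1 = (2.5981, -1.5000, 1.0000)
after link 2: o_2 = (0.0981, -5.8301, 2.0000)

0.098 -5.830 2.000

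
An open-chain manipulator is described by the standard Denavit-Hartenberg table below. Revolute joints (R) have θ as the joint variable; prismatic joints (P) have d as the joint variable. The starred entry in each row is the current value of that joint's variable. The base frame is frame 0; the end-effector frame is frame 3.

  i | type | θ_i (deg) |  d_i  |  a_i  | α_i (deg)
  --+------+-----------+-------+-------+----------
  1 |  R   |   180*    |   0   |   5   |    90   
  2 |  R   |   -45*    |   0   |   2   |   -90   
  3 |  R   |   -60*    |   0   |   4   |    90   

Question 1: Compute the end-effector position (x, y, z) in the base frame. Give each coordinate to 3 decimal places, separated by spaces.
-7.828 3.464 -2.828

after link 1: o_1 = (-5.0000, 0.0000, 0.0000)
after link 2: o_2 = (-6.4142, 0.0000, -1.4142)
after link 3: o_3 = (-7.8284, 3.4641, -2.8284)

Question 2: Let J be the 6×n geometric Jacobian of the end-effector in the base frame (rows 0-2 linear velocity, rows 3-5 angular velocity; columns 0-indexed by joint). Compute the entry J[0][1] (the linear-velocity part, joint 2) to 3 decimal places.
axis z_1 = (0.0000,1.0000,0.0000); lever o_n−o_1 = (-2.8284,3.4641,-2.8284)
cross product → J_v[:, 1] = (-2.8284,0.0000,2.8284)
J_ω[:, 1] = z_1
entry J[0][1] = -2.8284

-2.828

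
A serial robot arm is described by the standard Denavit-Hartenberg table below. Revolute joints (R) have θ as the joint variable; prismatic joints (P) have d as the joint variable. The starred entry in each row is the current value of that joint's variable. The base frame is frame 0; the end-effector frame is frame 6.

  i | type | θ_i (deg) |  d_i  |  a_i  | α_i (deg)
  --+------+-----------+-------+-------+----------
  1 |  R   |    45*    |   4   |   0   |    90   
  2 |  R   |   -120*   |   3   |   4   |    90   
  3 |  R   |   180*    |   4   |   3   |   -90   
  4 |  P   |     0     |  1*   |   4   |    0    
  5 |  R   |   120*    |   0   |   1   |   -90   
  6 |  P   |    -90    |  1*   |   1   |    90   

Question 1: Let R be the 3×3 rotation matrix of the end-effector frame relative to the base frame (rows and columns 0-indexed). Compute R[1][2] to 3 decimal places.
End-effector z-axis (col 2 of R) = (-0.3536,-0.3536,0.8660)
R[1][2] = -0.3536

-0.354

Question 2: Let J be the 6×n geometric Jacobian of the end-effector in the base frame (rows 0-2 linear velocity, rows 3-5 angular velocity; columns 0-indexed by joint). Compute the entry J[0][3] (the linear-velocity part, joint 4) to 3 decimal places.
-0.707

prismatic axis z_3 = (-0.7071,0.7071,0.0000)
J_v[:, 3] = z_3; J_ω[:, 3] = (0,0,0)
entry J[0][3] = -0.7071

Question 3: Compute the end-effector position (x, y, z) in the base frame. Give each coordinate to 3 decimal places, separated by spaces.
-0.941 -2.355 7.232

after link 1: o_1 = (0.0000, 0.0000, 4.0000)
after link 2: o_2 = (0.7071, -3.5355, 0.5359)
after link 3: o_3 = (-0.6817, -4.9244, 5.1340)
after link 4: o_4 = (0.0254, -2.8030, 8.5981)
after link 5: o_5 = (0.3789, -2.4495, 7.7321)
after link 6: o_6 = (-0.9405, -2.3548, 7.2321)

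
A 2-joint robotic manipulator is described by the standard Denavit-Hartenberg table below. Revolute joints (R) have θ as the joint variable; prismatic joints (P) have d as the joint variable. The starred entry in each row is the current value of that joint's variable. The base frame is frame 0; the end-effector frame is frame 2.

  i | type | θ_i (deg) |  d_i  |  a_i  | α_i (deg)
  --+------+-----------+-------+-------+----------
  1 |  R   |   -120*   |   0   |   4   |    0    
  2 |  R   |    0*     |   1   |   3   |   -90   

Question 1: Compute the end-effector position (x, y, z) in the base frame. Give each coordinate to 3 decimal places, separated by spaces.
-3.500 -6.062 1.000

after link 1: o_1 = (-2.0000, -3.4641, 0.0000)
after link 2: o_2 = (-3.5000, -6.0622, 1.0000)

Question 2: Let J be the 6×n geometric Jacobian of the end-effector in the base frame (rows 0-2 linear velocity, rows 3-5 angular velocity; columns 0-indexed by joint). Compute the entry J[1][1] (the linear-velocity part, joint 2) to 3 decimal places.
axis z_1 = (0.0000,0.0000,1.0000); lever o_n−o_1 = (-1.5000,-2.5981,1.0000)
cross product → J_v[:, 1] = (2.5981,-1.5000,0.0000)
J_ω[:, 1] = z_1
entry J[1][1] = -1.5000

-1.500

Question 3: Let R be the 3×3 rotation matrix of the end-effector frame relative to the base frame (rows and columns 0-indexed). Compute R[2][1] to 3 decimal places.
-1.000

End-effector y-axis (col 1 of R) = (0.0000,-0.0000,-1.0000)
R[2][1] = -1.0000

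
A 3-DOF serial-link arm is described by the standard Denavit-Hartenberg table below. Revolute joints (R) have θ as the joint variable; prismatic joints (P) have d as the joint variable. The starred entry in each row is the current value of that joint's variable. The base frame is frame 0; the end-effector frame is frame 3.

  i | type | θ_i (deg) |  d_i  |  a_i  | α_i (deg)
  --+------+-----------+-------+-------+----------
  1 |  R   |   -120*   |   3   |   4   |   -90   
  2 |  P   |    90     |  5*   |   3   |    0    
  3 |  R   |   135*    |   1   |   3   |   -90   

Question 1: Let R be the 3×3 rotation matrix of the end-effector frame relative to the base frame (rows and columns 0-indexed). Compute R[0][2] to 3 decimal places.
-0.354

End-effector z-axis (col 2 of R) = (-0.3536,-0.6124,0.7071)
R[0][2] = -0.3536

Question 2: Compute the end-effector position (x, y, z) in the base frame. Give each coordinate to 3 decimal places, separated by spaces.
after link 1: o_1 = (-2.0000, -3.4641, 3.0000)
after link 2: o_2 = (2.3301, -5.9641, 0.0000)
after link 3: o_3 = (4.2568, -4.6270, 2.1213)

4.257 -4.627 2.121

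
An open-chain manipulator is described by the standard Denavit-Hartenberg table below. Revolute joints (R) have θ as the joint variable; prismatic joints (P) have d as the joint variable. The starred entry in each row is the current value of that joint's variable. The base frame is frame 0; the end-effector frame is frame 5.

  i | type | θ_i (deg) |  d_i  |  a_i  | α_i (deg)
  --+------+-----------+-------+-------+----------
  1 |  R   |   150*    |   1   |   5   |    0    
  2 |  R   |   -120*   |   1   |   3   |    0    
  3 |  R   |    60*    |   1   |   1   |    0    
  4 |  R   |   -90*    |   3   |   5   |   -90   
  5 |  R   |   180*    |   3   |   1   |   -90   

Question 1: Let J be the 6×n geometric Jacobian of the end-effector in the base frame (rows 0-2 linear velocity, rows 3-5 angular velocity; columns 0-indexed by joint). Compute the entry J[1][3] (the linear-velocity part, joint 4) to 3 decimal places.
4.000

axis z_3 = (0.0000,0.0000,1.0000); lever o_n−o_3 = (4.0000,3.0000,3.0000)
cross product → J_v[:, 3] = (-3.0000,4.0000,0.0000)
J_ω[:, 3] = z_3
entry J[1][3] = 4.0000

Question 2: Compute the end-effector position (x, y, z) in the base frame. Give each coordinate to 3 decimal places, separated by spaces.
2.268 8.000 6.000

after link 1: o_1 = (-4.3301, 2.5000, 1.0000)
after link 2: o_2 = (-1.7321, 4.0000, 2.0000)
after link 3: o_3 = (-1.7321, 5.0000, 3.0000)
after link 4: o_4 = (3.2679, 5.0000, 6.0000)
after link 5: o_5 = (2.2679, 8.0000, 6.0000)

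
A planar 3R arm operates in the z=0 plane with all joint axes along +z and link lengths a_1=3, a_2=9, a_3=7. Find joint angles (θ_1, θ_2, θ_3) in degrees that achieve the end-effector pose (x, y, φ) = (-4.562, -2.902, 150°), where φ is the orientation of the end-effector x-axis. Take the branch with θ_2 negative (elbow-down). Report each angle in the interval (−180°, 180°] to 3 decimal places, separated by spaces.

wrist centre = target − a_3·(cos φ, sin φ) = (1.5002, -6.4020)
cos θ_2 = (43.2361−3²−9²)/(2·3·9) = -0.8660; θ_2 = -149.9968° (elbow-down)
β = atan2(-6.4020,1.5002) = -76.8119°; ψ = atan2(-4.5004,-4.7940) = -136.8089°
θ_1 = β − ψ = 59.9971°
θ_3 = φ − θ_1 − θ_2 = -120.0003° (wrapped to (-180°,180°])

59.997 -149.997 -120.000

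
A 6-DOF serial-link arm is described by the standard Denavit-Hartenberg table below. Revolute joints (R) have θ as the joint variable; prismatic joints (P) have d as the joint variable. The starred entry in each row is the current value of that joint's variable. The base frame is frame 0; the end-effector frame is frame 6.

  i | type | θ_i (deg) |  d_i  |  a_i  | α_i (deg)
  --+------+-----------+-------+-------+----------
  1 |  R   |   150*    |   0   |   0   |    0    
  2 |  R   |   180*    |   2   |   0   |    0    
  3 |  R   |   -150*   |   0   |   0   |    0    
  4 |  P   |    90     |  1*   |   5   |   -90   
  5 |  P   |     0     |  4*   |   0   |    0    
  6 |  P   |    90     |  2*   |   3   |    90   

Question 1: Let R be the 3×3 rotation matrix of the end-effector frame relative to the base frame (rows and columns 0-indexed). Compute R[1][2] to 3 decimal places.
End-effector z-axis (col 2 of R) = (-0.0000,-1.0000,0.0000)
R[1][2] = -1.0000

-1.000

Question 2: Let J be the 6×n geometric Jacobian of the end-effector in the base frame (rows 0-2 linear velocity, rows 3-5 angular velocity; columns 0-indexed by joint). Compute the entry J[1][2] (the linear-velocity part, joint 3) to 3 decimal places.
6.000

axis z_2 = (0.0000,0.0000,1.0000); lever o_n−o_2 = (6.0000,-5.0000,-2.0000)
cross product → J_v[:, 2] = (5.0000,6.0000,-0.0000)
J_ω[:, 2] = z_2
entry J[1][2] = 6.0000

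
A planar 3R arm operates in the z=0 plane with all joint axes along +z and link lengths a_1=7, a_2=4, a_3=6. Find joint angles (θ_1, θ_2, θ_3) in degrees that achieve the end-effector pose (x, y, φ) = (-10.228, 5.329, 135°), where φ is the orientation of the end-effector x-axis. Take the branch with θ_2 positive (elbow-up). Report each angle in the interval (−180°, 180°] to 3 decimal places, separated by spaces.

134.998 119.994 -119.992

wrist centre = target − a_3·(cos φ, sin φ) = (-5.9854, 1.0864)
cos θ_2 = (37.0047−7²−4²)/(2·7·4) = -0.4999; θ_2 = 119.9944° (elbow-up)
β = atan2(1.0864,-5.9854) = 169.7126°; ψ = atan2(3.4643,5.0003) = 34.7147°
θ_1 = β − ψ = 134.9979°
θ_3 = φ − θ_1 − θ_2 = -119.9924° (wrapped to (-180°,180°])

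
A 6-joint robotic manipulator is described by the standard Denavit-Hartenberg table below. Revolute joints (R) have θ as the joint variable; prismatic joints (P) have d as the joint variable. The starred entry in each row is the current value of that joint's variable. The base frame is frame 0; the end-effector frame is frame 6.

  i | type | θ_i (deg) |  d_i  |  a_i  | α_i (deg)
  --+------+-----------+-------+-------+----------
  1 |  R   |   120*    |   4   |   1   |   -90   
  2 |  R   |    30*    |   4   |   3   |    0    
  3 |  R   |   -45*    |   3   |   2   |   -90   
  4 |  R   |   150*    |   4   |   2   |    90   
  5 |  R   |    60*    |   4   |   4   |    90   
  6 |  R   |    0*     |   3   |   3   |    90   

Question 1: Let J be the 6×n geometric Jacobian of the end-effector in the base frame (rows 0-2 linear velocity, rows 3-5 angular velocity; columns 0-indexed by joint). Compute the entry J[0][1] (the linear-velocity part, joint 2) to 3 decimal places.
5.275

axis z_1 = (-0.8660,-0.5000,0.0000); lever o_n−o_1 = (-0.5074,1.9052,-10.5503)
cross product → J_v[:, 1] = (5.2751,-9.1368,-1.9037)
J_ω[:, 1] = z_1
entry J[0][1] = 5.2751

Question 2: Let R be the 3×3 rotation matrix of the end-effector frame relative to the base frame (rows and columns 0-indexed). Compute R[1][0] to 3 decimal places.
-0.043

End-effector x-axis (col 0 of R) = (0.3136,-0.0431,-0.9486)
R[1][0] = -0.0431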